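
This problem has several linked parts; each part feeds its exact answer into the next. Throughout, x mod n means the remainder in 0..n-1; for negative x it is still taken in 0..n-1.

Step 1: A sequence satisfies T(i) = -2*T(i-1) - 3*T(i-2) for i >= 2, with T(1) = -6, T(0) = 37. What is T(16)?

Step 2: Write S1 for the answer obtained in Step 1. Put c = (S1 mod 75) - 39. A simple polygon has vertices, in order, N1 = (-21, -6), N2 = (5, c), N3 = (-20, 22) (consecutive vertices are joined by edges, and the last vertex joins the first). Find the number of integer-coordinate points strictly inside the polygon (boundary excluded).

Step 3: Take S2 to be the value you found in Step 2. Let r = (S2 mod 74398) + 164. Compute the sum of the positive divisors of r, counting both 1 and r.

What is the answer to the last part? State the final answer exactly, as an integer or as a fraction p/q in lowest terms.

553

Step 1: T(2) = -2*(-6) - 3*(37) = -99; iterating: T(2)=-99, T(3)=216, T(4)=-135, T(5)=-378, T(6)=1161, T(7)=-1188, T(8)=-1107, T(9)=5778, T(10)=-8235, T(11)=-864, T(12)=26433, T(13)=-50274, T(14)=21249, T(15)=108324, T(16)=-280395; answer -280395
Step 2: S1 = -280395; c = -9; cross terms: (-21*-9 - 5*-6)=219, (5*22 - -20*-9)=-70, (-20*-6 - -21*22)=582; twice the area = |731| = 731; area = 731/2; boundary points = 1 + 1 + 1 = 3; strictly interior points = area - boundary/2 + 1 = 365; answer 365
Step 3: S2 = 365; r = 529; 529 = 23^2; sigma = (1 + 23 + 529) = 553; answer 553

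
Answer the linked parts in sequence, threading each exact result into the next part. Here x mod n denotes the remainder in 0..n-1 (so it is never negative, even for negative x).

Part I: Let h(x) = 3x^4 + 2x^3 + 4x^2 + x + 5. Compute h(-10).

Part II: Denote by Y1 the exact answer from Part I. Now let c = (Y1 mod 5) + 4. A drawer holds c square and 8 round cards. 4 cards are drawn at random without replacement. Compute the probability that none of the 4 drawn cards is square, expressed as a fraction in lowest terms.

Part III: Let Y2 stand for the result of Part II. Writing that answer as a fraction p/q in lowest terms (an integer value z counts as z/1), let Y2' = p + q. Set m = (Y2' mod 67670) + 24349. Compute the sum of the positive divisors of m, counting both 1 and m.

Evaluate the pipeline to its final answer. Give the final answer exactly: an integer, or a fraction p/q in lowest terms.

55176

Part I: 3*(-10)^4 + 2*(-10)^3 + 4*(-10)^2 + 1*(-10)^1 + 5 = (30000) + (-2000) + (400) + (-10) + (5) = 28395; answer 28395
Part II: Y1 = 28395; c = 4; total draws C(12,4) = 495; favorable C(8,4) = 70; P = 14/99; answer 14/99
Part III: Y2 = 14/99; threaded value p + q = 113; m = 24462; 24462 = 2 * 3^4 * 151; sigma = (1 + 2) * (1 + 3 + 9 + 27 + 81) * (1 + 151) = 3 * 121 * 152 = 55176; answer 55176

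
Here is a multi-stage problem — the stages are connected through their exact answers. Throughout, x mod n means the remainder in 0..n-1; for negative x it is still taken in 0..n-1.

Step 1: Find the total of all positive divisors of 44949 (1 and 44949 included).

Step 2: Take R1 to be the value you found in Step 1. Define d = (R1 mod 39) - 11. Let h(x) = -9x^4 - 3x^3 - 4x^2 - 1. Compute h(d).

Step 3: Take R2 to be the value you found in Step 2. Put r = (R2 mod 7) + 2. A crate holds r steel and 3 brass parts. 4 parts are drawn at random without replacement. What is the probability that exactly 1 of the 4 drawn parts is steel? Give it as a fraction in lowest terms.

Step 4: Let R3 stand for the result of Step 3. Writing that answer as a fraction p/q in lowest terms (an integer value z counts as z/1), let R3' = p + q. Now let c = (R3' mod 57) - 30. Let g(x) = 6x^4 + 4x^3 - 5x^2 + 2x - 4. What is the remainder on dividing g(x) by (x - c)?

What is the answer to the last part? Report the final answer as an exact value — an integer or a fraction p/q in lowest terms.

Step 1: 44949 = 3 * 14983; sigma = (1 + 3) * (1 + 14983) = 4 * 14984 = 59936; answer 59936
Step 2: R1 = 59936; d = 21; -9*(21)^4 - 3*(21)^3 - 4*(21)^2 - 1 = (-1750329) + (-27783) + (-1764) + (-1) = -1779877; answer -1779877
Step 3: R2 = -1779877; r = 8; total draws C(11,4) = 330; favorable C(8,1)*C(3,3) = 8; P = 4/165; answer 4/165
Step 4: R3 = 4/165; threaded value p + q = 169; c = 25; remainder = value at the root: 6*(25)^4 + 4*(25)^3 - 5*(25)^2 + 2*(25)^1 - 4 = (2343750) + (62500) + (-3125) + (50) + (-4) = 2403171; answer 2403171

2403171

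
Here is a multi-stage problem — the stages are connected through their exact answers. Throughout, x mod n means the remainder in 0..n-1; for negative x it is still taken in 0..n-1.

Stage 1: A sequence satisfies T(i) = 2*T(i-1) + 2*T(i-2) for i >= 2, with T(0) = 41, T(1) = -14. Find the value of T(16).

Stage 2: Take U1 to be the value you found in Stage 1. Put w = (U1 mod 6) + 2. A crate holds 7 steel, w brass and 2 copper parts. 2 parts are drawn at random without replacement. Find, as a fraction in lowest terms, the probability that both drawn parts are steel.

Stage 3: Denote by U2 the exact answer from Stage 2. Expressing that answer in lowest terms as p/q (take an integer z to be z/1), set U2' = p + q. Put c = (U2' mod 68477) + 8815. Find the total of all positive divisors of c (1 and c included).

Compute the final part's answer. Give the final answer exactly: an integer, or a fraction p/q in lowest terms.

8822

Stage 1: T(2) = 2*(-14) + 2*(41) = 54; iterating: T(2)=54, T(3)=80, T(4)=268, T(5)=696, T(6)=1928, T(7)=5248, T(8)=14352, T(9)=39200, T(10)=107104, T(11)=292608, T(12)=799424, T(13)=2184064, T(14)=5966976, T(15)=16302080, T(16)=44538112; answer 44538112
Stage 2: U1 = 44538112; w = 6; total draws C(15,2) = 105; favorable C(7,2) = 21; P = 1/5; answer 1/5
Stage 3: U2 = 1/5; threaded value p + q = 6; c = 8821; 8821 is prime, so its only divisors are 1 and 8821; sigma = 1 + 8821 = 8822; answer 8822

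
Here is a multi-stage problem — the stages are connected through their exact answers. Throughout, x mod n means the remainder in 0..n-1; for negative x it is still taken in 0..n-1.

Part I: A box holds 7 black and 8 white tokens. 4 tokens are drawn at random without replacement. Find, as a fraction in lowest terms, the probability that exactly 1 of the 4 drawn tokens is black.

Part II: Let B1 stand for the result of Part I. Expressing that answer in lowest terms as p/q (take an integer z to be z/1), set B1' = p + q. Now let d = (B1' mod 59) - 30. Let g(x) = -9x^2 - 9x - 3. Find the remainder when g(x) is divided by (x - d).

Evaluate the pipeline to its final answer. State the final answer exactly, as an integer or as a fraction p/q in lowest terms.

-1893

Part I: total draws C(15,4) = 1365; favorable C(7,1)*C(8,3) = 392; P = 56/195; answer 56/195
Part II: B1 = 56/195; threaded value p + q = 251; d = -15; remainder = value at the root: -9*(-15)^2 - 9*(-15)^1 - 3 = (-2025) + (135) + (-3) = -1893; answer -1893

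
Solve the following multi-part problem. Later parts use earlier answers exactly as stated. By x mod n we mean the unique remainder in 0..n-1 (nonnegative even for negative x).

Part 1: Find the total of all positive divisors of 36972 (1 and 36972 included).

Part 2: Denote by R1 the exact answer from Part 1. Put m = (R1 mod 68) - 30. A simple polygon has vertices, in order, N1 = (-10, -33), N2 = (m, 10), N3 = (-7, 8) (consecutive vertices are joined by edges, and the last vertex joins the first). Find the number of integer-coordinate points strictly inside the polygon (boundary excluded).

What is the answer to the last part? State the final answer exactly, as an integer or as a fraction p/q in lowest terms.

673

Part 1: 36972 = 2^2 * 3^2 * 13 * 79; sigma = (1 + 2 + 4) * (1 + 3 + 9) * (1 + 13) * (1 + 79) = 7 * 13 * 14 * 80 = 101920; answer 101920
Part 2: R1 = 101920; m = 26; cross terms: (-10*10 - 26*-33)=758, (26*8 - -7*10)=278, (-7*-33 - -10*8)=311; twice the area = |1347| = 1347; area = 1347/2; boundary points = 1 + 1 + 1 = 3; strictly interior points = area - boundary/2 + 1 = 673; answer 673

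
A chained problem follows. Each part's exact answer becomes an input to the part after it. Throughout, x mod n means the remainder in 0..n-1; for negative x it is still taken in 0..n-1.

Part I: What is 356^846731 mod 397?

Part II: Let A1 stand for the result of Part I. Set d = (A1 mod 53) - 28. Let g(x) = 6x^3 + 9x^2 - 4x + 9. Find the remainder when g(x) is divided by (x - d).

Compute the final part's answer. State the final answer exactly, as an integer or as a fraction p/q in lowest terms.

22224

Part I: squarings mod 397: 356^1=356, 356^2=93, 356^4=312, 356^8=79, 356^16=286, 356^32=14, 356^64=196, 356^128=304, 356^256=312, 356^512=79, 356^1024=286, 356^2048=14, 356^4096=196, 356^8192=304, 356^16384=312, 356^32768=79, 356^65536=286, 356^131072=14, 356^262144=196, 356^524288=304; 356^846731 = 356^1 * 356^2 * 356^8 * 356^128 * 356^256 * 356^512 * 356^2048 * 356^8192 * 356^16384 * 356^32768 * 356^262144 * 356^524288 = 96 (mod 397); answer 96
Part II: A1 = 96; d = 15; remainder = value at the root: 6*(15)^3 + 9*(15)^2 - 4*(15)^1 + 9 = (20250) + (2025) + (-60) + (9) = 22224; answer 22224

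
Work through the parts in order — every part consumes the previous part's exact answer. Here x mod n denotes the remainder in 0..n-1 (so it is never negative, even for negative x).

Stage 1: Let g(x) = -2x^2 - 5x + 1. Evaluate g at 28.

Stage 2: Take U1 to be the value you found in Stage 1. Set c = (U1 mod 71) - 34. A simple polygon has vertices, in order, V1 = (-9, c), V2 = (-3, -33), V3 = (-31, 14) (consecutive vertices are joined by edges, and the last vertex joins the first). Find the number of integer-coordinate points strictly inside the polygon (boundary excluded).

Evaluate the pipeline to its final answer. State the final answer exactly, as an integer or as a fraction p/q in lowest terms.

Stage 1: -2*(28)^2 - 5*(28)^1 + 1 = (-1568) + (-140) + (1) = -1707; answer -1707
Stage 2: U1 = -1707; c = 34; cross terms: (-9*-33 - -3*34)=399, (-3*14 - -31*-33)=-1065, (-31*34 - -9*14)=-928; twice the area = |-1594| = 1594; area = 797; boundary points = 1 + 1 + 2 = 4; strictly interior points = area - boundary/2 + 1 = 796; answer 796

796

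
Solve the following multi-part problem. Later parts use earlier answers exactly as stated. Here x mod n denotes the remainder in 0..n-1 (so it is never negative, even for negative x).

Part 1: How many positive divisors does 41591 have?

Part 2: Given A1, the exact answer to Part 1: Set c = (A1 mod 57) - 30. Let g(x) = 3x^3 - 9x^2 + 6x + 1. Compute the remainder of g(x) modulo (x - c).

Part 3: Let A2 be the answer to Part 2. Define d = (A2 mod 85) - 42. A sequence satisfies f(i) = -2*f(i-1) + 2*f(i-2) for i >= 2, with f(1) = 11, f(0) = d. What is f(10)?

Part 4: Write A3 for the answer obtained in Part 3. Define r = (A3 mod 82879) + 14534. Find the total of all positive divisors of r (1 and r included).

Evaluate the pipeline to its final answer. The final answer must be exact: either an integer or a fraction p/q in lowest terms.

118230

Part 1: 41591 = 11 * 19 * 199; number of divisors = (1+1) * (1+1) * (1+1) = 8; answer 8
Part 2: A1 = 8; c = -22; remainder = value at the root: 3*(-22)^3 - 9*(-22)^2 + 6*(-22)^1 + 1 = (-31944) + (-4356) + (-132) + (1) = -36431; answer -36431
Part 3: A2 = -36431; d = -8; f(2) = -2*(11) + 2*(-8) = -38; iterating: f(2)=-38, f(3)=98, f(4)=-272, f(5)=740, f(6)=-2024, f(7)=5528, f(8)=-15104, f(9)=41264, f(10)=-112736; answer -112736
Part 4: A3 = -112736; r = 67556; 67556 = 2^2 * 16889; sigma = (1 + 2 + 4) * (1 + 16889) = 7 * 16890 = 118230; answer 118230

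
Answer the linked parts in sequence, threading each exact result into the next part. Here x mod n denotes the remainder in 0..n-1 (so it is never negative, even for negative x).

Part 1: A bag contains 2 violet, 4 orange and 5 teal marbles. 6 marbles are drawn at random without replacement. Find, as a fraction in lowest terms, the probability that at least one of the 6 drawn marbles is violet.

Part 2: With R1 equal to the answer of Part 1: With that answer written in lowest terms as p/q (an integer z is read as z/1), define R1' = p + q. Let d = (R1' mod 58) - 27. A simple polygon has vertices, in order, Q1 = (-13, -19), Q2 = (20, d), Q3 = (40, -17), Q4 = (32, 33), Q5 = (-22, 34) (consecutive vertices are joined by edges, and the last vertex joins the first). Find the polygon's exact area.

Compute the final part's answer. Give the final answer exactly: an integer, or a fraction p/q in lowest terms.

4949/2

Part 1: total draws C(11,6) = 462; complement C(9,6) = 84; favorable 462 - 84 = 378; P = 9/11; answer 9/11
Part 2: R1 = 9/11; threaded value p + q = 20; d = -7; cross terms: (-13*-7 - 20*-19)=471, (20*-17 - 40*-7)=-60, (40*33 - 32*-17)=1864, (32*34 - -22*33)=1814, (-22*-19 - -13*34)=860; twice the area = |4949| = 4949; area = 4949/2; answer 4949/2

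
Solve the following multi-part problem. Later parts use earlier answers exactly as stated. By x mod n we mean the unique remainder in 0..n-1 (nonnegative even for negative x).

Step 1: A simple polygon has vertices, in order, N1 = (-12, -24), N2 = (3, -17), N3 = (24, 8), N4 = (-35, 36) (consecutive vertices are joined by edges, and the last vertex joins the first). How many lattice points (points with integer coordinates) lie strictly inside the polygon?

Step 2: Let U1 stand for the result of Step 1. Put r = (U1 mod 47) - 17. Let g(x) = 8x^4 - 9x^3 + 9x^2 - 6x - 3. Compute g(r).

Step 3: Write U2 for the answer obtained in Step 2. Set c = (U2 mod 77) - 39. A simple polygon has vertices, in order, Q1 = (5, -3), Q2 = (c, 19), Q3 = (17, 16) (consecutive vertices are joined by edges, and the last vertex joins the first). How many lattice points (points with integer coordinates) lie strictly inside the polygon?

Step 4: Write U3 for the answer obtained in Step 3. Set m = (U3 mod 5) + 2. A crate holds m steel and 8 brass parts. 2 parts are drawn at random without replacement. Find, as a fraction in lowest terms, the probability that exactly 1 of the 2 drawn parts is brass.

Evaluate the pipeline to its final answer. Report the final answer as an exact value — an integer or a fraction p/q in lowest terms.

Step 1: cross terms: (-12*-17 - 3*-24)=276, (3*8 - 24*-17)=432, (24*36 - -35*8)=1144, (-35*-24 - -12*36)=1272; twice the area = |3124| = 3124; area = 1562; boundary points = 1 + 1 + 1 + 1 = 4; strictly interior points = area - boundary/2 + 1 = 1561; answer 1561
Step 2: U1 = 1561; r = -7; 8*(-7)^4 - 9*(-7)^3 + 9*(-7)^2 - 6*(-7)^1 - 3 = (19208) + (3087) + (441) + (42) + (-3) = 22775; answer 22775
Step 3: U2 = 22775; c = 21; cross terms: (5*19 - 21*-3)=158, (21*16 - 17*19)=13, (17*-3 - 5*16)=-131; twice the area = |40| = 40; area = 20; boundary points = 2 + 1 + 1 = 4; strictly interior points = area - boundary/2 + 1 = 19; answer 19
Step 4: U3 = 19; m = 6; total draws C(14,2) = 91; favorable C(8,1)*C(6,1) = 48; P = 48/91; answer 48/91

48/91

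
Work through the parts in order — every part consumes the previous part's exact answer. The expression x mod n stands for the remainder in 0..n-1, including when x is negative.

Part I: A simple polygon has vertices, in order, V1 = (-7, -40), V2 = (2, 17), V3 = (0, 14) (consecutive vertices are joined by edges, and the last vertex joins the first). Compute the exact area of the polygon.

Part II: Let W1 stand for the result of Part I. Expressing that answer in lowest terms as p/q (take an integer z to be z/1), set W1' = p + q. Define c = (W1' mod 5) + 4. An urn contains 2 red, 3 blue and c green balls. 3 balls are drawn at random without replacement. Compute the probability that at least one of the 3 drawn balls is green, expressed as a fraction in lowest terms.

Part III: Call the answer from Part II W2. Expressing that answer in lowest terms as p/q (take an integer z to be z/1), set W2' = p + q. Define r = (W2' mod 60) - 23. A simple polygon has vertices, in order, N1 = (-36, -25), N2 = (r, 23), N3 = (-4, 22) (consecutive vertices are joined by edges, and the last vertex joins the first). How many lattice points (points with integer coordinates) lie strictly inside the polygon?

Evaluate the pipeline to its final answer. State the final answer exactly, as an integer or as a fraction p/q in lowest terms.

498

Part I: cross terms: (-7*17 - 2*-40)=-39, (2*14 - 0*17)=28, (0*-40 - -7*14)=98; twice the area = |87| = 87; area = 87/2; answer 87/2
Part II: W1 = 87/2; threaded value p + q = 89; c = 8; total draws C(13,3) = 286; complement C(5,3) = 10; favorable 286 - 10 = 276; P = 138/143; answer 138/143
Part III: W2 = 138/143; threaded value p + q = 281; r = 18; cross terms: (-36*23 - 18*-25)=-378, (18*22 - -4*23)=488, (-4*-25 - -36*22)=892; twice the area = |1002| = 1002; area = 501; boundary points = 6 + 1 + 1 = 8; strictly interior points = area - boundary/2 + 1 = 498; answer 498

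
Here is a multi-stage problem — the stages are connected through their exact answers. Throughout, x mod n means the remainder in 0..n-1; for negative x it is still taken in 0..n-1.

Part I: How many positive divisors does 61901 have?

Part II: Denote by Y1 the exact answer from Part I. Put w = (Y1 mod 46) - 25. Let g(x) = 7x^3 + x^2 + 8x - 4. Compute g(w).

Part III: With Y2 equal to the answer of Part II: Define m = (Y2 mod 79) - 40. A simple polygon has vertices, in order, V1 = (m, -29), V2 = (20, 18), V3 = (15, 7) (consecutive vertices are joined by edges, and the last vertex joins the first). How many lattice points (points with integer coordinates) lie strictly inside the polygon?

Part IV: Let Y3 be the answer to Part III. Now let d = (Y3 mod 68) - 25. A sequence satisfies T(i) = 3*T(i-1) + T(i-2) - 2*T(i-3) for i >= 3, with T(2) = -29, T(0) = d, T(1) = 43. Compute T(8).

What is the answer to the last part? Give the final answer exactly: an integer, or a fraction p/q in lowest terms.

-25061

Part I: 61901 = 7 * 37 * 239; number of divisors = (1+1) * (1+1) * (1+1) = 8; answer 8
Part II: Y1 = 8; w = -17; 7*(-17)^3 + 1*(-17)^2 + 8*(-17)^1 - 4 = (-34391) + (289) + (-136) + (-4) = -34242; answer -34242
Part III: Y2 = -34242; m = 4; cross terms: (4*18 - 20*-29)=652, (20*7 - 15*18)=-130, (15*-29 - 4*7)=-463; twice the area = |59| = 59; area = 59/2; boundary points = 1 + 1 + 1 = 3; strictly interior points = area - boundary/2 + 1 = 29; answer 29
Part IV: Y3 = 29; d = 4; T(3) = 3*(-29) + 1*(43) - 2*(4) = -52; iterating: T(3)=-52, T(4)=-271, T(5)=-807, T(6)=-2588, T(7)=-8029, T(8)=-25061; answer -25061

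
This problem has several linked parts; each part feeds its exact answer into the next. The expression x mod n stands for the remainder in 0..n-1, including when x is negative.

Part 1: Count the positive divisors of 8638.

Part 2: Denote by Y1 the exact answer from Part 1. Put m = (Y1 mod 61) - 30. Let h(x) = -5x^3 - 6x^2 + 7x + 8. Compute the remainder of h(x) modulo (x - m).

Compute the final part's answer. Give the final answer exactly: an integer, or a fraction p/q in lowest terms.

50190

Part 1: 8638 = 2 * 7 * 617; number of divisors = (1+1) * (1+1) * (1+1) = 8; answer 8
Part 2: Y1 = 8; m = -22; remainder = value at the root: -5*(-22)^3 - 6*(-22)^2 + 7*(-22)^1 + 8 = (53240) + (-2904) + (-154) + (8) = 50190; answer 50190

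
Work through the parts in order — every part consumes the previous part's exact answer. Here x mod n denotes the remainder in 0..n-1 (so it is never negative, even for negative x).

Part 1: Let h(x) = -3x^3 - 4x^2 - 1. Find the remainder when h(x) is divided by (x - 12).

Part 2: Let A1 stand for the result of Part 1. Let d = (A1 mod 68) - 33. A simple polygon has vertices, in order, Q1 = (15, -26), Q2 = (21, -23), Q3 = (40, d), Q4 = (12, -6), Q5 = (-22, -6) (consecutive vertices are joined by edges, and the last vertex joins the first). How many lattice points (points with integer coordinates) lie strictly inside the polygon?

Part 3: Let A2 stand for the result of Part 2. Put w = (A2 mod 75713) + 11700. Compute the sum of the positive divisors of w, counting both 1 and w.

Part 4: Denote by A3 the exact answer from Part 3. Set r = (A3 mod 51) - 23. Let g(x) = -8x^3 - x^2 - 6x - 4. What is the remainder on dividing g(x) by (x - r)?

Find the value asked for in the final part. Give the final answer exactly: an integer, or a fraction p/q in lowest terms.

Part 1: remainder = value at the root: -3*(12)^3 - 4*(12)^2 - 1 = (-5184) + (-576) + (-1) = -5761; answer -5761
Part 2: A1 = -5761; d = -14; cross terms: (15*-23 - 21*-26)=201, (21*-14 - 40*-23)=626, (40*-6 - 12*-14)=-72, (12*-6 - -22*-6)=-204, (-22*-26 - 15*-6)=662; twice the area = |1213| = 1213; area = 1213/2; boundary points = 3 + 1 + 4 + 34 + 1 = 43; strictly interior points = area - boundary/2 + 1 = 586; answer 586
Part 3: A2 = 586; w = 12286; 12286 = 2 * 6143; sigma = (1 + 2) * (1 + 6143) = 3 * 6144 = 18432; answer 18432
Part 4: A3 = 18432; r = -2; remainder = value at the root: -8*(-2)^3 - 1*(-2)^2 - 6*(-2)^1 - 4 = (64) + (-4) + (12) + (-4) = 68; answer 68

68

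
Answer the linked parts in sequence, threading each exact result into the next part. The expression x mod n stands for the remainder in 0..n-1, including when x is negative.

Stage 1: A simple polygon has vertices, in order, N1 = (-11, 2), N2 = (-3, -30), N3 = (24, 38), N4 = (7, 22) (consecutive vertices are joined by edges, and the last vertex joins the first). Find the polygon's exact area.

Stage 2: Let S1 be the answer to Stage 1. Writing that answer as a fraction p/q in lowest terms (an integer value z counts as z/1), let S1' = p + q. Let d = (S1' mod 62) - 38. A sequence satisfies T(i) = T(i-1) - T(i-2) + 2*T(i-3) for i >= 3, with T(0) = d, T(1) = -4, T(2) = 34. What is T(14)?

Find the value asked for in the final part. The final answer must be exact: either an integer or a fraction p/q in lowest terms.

1126

Stage 1: cross terms: (-11*-30 - -3*2)=336, (-3*38 - 24*-30)=606, (24*22 - 7*38)=262, (7*2 - -11*22)=256; twice the area = |1460| = 1460; area = 730; answer 730
Stage 2: S1 = 730; threaded value p + q = 731; d = 11; T(3) = 1*(34) - 1*(-4) + 2*(11) = 60; iterating: T(3)=60, T(4)=18, T(5)=26, T(6)=128, T(7)=138, T(8)=62, T(9)=180, T(10)=394, T(11)=338, T(12)=304, T(13)=754, T(14)=1126; answer 1126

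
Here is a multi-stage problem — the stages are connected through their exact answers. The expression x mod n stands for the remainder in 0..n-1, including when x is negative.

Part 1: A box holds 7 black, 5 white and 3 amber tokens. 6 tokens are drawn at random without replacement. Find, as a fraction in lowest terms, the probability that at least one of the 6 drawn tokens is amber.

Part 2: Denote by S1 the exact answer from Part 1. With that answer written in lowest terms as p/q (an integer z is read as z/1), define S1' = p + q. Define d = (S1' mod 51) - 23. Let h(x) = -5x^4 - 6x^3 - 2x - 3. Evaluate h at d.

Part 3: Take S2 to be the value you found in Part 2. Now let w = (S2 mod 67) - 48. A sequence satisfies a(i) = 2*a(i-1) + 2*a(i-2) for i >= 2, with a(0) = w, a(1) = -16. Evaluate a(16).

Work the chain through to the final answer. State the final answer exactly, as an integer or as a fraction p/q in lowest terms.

Part 1: total draws C(15,6) = 5005; complement C(12,6) = 924; favorable 5005 - 924 = 4081; P = 53/65; answer 53/65
Part 2: S1 = 53/65; threaded value p + q = 118; d = -7; -5*(-7)^4 - 6*(-7)^3 - 2*(-7)^1 - 3 = (-12005) + (2058) + (14) + (-3) = -9936; answer -9936
Part 3: S2 = -9936; w = -1; a(2) = 2*(-16) + 2*(-1) = -34; iterating: a(2)=-34, a(3)=-100, a(4)=-268, a(5)=-736, a(6)=-2008, a(7)=-5488, a(8)=-14992, a(9)=-40960, a(10)=-111904, a(11)=-305728, a(12)=-835264, a(13)=-2281984, a(14)=-6234496, a(15)=-17032960, a(16)=-46534912; answer -46534912

-46534912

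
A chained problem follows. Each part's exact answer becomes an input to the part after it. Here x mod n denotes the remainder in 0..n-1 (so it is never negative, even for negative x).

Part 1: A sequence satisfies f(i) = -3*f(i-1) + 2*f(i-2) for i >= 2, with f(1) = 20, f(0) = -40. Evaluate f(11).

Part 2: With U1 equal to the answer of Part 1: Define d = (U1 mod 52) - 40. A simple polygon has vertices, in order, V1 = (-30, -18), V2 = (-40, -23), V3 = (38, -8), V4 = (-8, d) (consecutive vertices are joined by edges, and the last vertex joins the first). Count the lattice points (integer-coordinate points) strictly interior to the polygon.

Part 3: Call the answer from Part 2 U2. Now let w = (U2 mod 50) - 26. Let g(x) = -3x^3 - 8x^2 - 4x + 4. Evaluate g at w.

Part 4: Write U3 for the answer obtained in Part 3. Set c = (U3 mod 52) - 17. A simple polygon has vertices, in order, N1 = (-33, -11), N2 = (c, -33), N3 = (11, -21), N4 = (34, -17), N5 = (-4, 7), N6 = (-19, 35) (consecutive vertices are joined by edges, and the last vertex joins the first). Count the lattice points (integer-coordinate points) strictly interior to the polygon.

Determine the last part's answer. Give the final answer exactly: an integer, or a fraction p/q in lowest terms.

1739

Part 1: f(2) = -3*(20) + 2*(-40) = -140; iterating: f(2)=-140, f(3)=460, f(4)=-1660, f(5)=5900, f(6)=-21020, f(7)=74860, f(8)=-266620, f(9)=949580, f(10)=-3381980, f(11)=12045100; answer 12045100
Part 2: U1 = 12045100; d = -12; cross terms: (-30*-23 - -40*-18)=-30, (-40*-8 - 38*-23)=1194, (38*-12 - -8*-8)=-520, (-8*-18 - -30*-12)=-216; twice the area = |428| = 428; area = 214; boundary points = 5 + 3 + 2 + 2 = 12; strictly interior points = area - boundary/2 + 1 = 209; answer 209
Part 3: U2 = 209; w = -17; -3*(-17)^3 - 8*(-17)^2 - 4*(-17)^1 + 4 = (14739) + (-2312) + (68) + (4) = 12499; answer 12499
Part 4: U3 = 12499; c = 2; cross terms: (-33*-33 - 2*-11)=1111, (2*-21 - 11*-33)=321, (11*-17 - 34*-21)=527, (34*7 - -4*-17)=170, (-4*35 - -19*7)=-7, (-19*-11 - -33*35)=1364; twice the area = |3486| = 3486; area = 1743; boundary points = 1 + 3 + 1 + 2 + 1 + 2 = 10; strictly interior points = area - boundary/2 + 1 = 1739; answer 1739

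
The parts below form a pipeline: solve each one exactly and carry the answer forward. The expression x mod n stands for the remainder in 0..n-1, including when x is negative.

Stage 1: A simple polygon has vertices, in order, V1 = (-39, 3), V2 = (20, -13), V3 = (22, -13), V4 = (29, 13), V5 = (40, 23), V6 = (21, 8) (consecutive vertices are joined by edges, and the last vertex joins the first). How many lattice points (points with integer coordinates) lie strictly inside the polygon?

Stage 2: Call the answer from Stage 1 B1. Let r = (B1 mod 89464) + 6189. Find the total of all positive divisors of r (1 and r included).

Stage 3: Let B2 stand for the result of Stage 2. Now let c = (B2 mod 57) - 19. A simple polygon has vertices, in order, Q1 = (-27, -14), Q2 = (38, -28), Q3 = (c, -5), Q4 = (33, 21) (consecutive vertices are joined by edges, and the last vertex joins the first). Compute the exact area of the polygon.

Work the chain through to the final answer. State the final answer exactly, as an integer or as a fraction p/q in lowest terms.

3083/2

Stage 1: cross terms: (-39*-13 - 20*3)=447, (20*-13 - 22*-13)=26, (22*13 - 29*-13)=663, (29*23 - 40*13)=147, (40*8 - 21*23)=-163, (21*3 - -39*8)=375; twice the area = |1495| = 1495; area = 1495/2; boundary points = 1 + 2 + 1 + 1 + 1 + 5 = 11; strictly interior points = area - boundary/2 + 1 = 743; answer 743
Stage 2: B1 = 743; r = 6932; 6932 = 2^2 * 1733; sigma = (1 + 2 + 4) * (1 + 1733) = 7 * 1734 = 12138; answer 12138
Stage 3: B2 = 12138; c = 35; cross terms: (-27*-28 - 38*-14)=1288, (38*-5 - 35*-28)=790, (35*21 - 33*-5)=900, (33*-14 - -27*21)=105; twice the area = |3083| = 3083; area = 3083/2; answer 3083/2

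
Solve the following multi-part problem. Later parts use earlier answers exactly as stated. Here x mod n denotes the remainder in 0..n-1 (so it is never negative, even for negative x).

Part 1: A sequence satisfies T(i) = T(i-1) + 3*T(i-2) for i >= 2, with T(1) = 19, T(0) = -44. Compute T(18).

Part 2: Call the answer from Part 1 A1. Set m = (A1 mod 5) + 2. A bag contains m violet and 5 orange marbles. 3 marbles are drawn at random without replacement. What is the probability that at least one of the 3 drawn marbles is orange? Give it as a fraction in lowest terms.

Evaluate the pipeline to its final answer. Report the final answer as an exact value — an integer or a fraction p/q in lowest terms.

Part 1: T(2) = 1*(19) + 3*(-44) = -113; iterating: T(2)=-113, T(3)=-56, T(4)=-395, T(5)=-563, T(6)=-1748, T(7)=-3437, T(8)=-8681, T(9)=-18992, T(10)=-45035, T(11)=-102011, T(12)=-237116, T(13)=-543149, T(14)=-1254497, T(15)=-2883944, T(16)=-6647435, T(17)=-15299267, T(18)=-35241572; answer -35241572
Part 2: A1 = -35241572; m = 5; total draws C(10,3) = 120; complement C(5,3) = 10; favorable 120 - 10 = 110; P = 11/12; answer 11/12

11/12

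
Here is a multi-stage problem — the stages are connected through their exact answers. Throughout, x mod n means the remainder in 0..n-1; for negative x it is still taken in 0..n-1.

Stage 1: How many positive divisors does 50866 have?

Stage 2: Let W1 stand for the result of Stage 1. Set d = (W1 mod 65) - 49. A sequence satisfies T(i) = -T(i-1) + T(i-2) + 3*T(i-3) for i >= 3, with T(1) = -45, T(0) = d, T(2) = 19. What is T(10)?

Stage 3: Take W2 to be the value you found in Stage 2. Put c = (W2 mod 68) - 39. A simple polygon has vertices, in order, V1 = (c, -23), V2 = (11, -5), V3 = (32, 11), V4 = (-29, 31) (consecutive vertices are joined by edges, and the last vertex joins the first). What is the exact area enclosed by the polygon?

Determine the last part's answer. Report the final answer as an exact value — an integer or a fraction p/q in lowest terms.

Stage 1: 50866 = 2 * 29 * 877; number of divisors = (1+1) * (1+1) * (1+1) = 8; answer 8
Stage 2: W1 = 8; d = -41; T(3) = -1*(19) + 1*(-45) + 3*(-41) = -187; iterating: T(3)=-187, T(4)=71, T(5)=-201, T(6)=-289, T(7)=301, T(8)=-1193, T(9)=627, T(10)=-917; answer -917
Stage 3: W2 = -917; c = -4; cross terms: (-4*-5 - 11*-23)=273, (11*11 - 32*-5)=281, (32*31 - -29*11)=1311, (-29*-23 - -4*31)=791; twice the area = |2656| = 2656; area = 1328; answer 1328

1328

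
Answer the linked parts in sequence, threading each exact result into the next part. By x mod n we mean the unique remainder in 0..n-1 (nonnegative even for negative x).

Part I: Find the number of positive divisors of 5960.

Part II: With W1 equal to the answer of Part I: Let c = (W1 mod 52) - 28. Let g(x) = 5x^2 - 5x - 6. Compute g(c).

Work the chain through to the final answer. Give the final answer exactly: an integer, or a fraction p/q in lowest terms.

Part I: 5960 = 2^3 * 5 * 149; number of divisors = (3+1) * (1+1) * (1+1) = 16; answer 16
Part II: W1 = 16; c = -12; 5*(-12)^2 - 5*(-12)^1 - 6 = (720) + (60) + (-6) = 774; answer 774

774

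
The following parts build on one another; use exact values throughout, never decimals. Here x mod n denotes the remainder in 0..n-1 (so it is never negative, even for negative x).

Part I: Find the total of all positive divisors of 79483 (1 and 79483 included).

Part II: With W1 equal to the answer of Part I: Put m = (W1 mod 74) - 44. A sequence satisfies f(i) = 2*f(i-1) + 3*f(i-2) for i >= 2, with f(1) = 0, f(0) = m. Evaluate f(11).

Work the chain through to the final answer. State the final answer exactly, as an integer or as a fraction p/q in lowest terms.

Part I: 79483 = 61 * 1303; sigma = (1 + 61) * (1 + 1303) = 62 * 1304 = 80848; answer 80848
Part II: W1 = 80848; m = -4; f(2) = 2*(0) + 3*(-4) = -12; iterating: f(2)=-12, f(3)=-24, f(4)=-84, f(5)=-240, f(6)=-732, f(7)=-2184, f(8)=-6564, f(9)=-19680, f(10)=-59052, f(11)=-177144; answer -177144

-177144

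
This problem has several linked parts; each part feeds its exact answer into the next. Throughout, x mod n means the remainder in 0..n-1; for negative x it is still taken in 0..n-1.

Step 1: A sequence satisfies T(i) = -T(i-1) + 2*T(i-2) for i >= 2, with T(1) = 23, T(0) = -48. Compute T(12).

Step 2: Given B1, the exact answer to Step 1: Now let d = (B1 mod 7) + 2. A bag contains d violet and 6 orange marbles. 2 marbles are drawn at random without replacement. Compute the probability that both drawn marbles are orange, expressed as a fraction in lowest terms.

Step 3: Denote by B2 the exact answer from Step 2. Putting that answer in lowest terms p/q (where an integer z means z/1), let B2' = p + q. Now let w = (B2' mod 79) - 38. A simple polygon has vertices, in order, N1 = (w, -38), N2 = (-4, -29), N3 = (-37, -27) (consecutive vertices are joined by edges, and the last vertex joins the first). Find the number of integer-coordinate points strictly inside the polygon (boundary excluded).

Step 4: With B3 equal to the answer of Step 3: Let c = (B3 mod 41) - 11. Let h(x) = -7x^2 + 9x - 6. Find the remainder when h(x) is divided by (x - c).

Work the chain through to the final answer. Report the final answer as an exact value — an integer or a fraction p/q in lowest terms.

Step 1: T(2) = -1*(23) + 2*(-48) = -119; iterating: T(2)=-119, T(3)=165, T(4)=-403, T(5)=733, T(6)=-1539, T(7)=3005, T(8)=-6083, T(9)=12093, T(10)=-24259, T(11)=48445, T(12)=-96963; answer -96963
Step 2: B1 = -96963; d = 3; total draws C(9,2) = 36; favorable C(6,2) = 15; P = 5/12; answer 5/12
Step 3: B2 = 5/12; threaded value p + q = 17; w = -21; cross terms: (-21*-29 - -4*-38)=457, (-4*-27 - -37*-29)=-965, (-37*-38 - -21*-27)=839; twice the area = |331| = 331; area = 331/2; boundary points = 1 + 1 + 1 = 3; strictly interior points = area - boundary/2 + 1 = 165; answer 165
Step 4: B3 = 165; c = -10; remainder = value at the root: -7*(-10)^2 + 9*(-10)^1 - 6 = (-700) + (-90) + (-6) = -796; answer -796

-796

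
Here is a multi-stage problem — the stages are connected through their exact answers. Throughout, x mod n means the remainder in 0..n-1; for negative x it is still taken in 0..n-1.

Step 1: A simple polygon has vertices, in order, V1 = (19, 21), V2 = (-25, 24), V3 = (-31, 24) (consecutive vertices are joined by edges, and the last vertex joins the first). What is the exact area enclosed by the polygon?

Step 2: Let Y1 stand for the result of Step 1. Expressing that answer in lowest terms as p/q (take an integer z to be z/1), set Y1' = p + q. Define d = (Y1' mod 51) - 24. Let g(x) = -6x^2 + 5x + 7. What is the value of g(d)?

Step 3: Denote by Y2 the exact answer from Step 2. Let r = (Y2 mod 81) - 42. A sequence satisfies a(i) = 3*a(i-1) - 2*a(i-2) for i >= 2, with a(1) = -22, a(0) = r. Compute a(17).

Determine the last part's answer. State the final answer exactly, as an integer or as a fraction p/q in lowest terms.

Step 1: cross terms: (19*24 - -25*21)=981, (-25*24 - -31*24)=144, (-31*21 - 19*24)=-1107; twice the area = |18| = 18; area = 9; answer 9
Step 2: Y1 = 9; threaded value p + q = 10; d = -14; -6*(-14)^2 + 5*(-14)^1 + 7 = (-1176) + (-70) + (7) = -1239; answer -1239
Step 3: Y2 = -1239; r = 15; a(2) = 3*(-22) - 2*(15) = -96; iterating: a(2)=-96, a(3)=-244, a(4)=-540, a(5)=-1132, a(6)=-2316, a(7)=-4684, a(8)=-9420, a(9)=-18892, a(10)=-37836, a(11)=-75724, a(12)=-151500, a(13)=-303052, a(14)=-606156, a(15)=-1212364, a(16)=-2424780, a(17)=-4849612; answer -4849612

-4849612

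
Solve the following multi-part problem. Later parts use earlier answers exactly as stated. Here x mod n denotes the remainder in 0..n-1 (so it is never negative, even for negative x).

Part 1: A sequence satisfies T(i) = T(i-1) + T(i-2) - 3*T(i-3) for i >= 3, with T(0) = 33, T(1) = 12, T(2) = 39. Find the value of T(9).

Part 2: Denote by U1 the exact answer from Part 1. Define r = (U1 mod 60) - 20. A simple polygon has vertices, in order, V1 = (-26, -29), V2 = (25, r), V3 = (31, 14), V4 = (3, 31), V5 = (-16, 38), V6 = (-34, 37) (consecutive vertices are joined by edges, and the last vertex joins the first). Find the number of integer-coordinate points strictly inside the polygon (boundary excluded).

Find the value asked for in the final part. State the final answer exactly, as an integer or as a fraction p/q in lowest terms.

Part 1: T(3) = 1*(39) + 1*(12) - 3*(33) = -48; iterating: T(3)=-48, T(4)=-45, T(5)=-210, T(6)=-111, T(7)=-186, T(8)=333, T(9)=480; answer 480
Part 2: U1 = 480; r = -20; cross terms: (-26*-20 - 25*-29)=1245, (25*14 - 31*-20)=970, (31*31 - 3*14)=919, (3*38 - -16*31)=610, (-16*37 - -34*38)=700, (-34*-29 - -26*37)=1948; twice the area = |6392| = 6392; area = 3196; boundary points = 3 + 2 + 1 + 1 + 1 + 2 = 10; strictly interior points = area - boundary/2 + 1 = 3192; answer 3192

3192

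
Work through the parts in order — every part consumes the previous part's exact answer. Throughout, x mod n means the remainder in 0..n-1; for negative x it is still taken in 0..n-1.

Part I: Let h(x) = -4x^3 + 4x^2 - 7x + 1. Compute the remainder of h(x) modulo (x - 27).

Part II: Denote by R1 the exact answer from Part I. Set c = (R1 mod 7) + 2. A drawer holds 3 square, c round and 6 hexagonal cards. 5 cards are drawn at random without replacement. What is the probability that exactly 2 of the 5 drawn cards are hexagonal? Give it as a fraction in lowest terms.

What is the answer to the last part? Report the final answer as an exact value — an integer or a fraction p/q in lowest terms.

175/429

Part I: remainder = value at the root: -4*(27)^3 + 4*(27)^2 - 7*(27)^1 + 1 = (-78732) + (2916) + (-189) + (1) = -76004; answer -76004
Part II: R1 = -76004; c = 4; total draws C(13,5) = 1287; favorable C(6,2)*C(7,3) = 525; P = 175/429; answer 175/429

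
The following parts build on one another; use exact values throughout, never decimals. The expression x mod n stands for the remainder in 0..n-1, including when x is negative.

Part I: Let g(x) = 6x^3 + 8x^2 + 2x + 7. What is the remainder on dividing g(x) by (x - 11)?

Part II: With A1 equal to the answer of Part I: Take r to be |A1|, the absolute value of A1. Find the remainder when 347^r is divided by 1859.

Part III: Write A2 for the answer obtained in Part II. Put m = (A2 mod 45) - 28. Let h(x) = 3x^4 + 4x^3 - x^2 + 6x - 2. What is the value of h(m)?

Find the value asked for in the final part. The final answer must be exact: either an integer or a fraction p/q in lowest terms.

1299790

Part I: remainder = value at the root: 6*(11)^3 + 8*(11)^2 + 2*(11)^1 + 7 = (7986) + (968) + (22) + (7) = 8983; answer 8983
Part II: A1 = 8983; r = 8983; squarings mod 1859: 347^1=347, 347^2=1433, 347^4=1153, 347^8=224, 347^16=1842, 347^32=289, 347^64=1725, 347^128=1225, 347^256=412, 347^512=575, 347^1024=1582, 347^2048=510, 347^4096=1699, 347^8192=1433; 347^8983 = 347^1 * 347^2 * 347^4 * 347^16 * 347^256 * 347^512 * 347^8192 = 1712 (mod 1859); answer 1712
Part III: A2 = 1712; m = -26; 3*(-26)^4 + 4*(-26)^3 - 1*(-26)^2 + 6*(-26)^1 - 2 = (1370928) + (-70304) + (-676) + (-156) + (-2) = 1299790; answer 1299790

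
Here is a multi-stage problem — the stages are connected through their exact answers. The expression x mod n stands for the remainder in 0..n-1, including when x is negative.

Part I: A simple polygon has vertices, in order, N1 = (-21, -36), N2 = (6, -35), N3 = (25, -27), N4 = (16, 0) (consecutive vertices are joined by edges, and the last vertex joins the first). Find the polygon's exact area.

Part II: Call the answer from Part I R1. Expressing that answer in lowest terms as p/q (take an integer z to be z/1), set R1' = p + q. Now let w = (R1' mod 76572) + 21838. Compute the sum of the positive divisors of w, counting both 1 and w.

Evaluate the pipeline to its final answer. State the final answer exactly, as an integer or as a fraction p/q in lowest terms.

Part I: cross terms: (-21*-35 - 6*-36)=951, (6*-27 - 25*-35)=713, (25*0 - 16*-27)=432, (16*-36 - -21*0)=-576; twice the area = |1520| = 1520; area = 760; answer 760
Part II: R1 = 760; threaded value p + q = 761; w = 22599; 22599 = 3^6 * 31; sigma = (1 + 3 + 9 + 27 + 81 + 243 + 729) * (1 + 31) = 1093 * 32 = 34976; answer 34976

34976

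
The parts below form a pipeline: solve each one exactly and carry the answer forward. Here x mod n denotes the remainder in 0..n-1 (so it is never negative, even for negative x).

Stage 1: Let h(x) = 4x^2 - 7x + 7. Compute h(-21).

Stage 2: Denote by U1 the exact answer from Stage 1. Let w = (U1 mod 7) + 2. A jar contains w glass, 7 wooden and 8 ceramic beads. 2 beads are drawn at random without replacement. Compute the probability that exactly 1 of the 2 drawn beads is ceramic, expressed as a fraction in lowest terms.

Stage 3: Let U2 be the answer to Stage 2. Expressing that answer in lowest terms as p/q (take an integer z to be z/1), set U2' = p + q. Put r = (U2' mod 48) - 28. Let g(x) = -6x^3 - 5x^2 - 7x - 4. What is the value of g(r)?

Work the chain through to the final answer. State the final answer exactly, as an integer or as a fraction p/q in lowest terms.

Stage 1: 4*(-21)^2 - 7*(-21)^1 + 7 = (1764) + (147) + (7) = 1918; answer 1918
Stage 2: U1 = 1918; w = 2; total draws C(17,2) = 136; favorable C(8,1)*C(9,1) = 72; P = 9/17; answer 9/17
Stage 3: U2 = 9/17; threaded value p + q = 26; r = -2; -6*(-2)^3 - 5*(-2)^2 - 7*(-2)^1 - 4 = (48) + (-20) + (14) + (-4) = 38; answer 38

38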